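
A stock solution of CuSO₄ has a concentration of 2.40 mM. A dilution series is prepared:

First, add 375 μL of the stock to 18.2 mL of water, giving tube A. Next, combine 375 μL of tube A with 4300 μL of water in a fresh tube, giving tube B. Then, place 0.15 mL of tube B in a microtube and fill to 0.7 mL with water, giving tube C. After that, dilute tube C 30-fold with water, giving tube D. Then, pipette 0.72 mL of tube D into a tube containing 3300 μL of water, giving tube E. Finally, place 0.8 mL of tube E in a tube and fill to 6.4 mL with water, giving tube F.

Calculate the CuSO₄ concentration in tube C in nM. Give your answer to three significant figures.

Step 1: 375 μL + 18.2 mL = 18575 μL total → factor 18575/375 = 49.533
Step 2: 375 μL + 4300 μL = 4675 μL total → factor 4675/375 = 12.467
Step 3: 0.15 mL brought to 0.7 mL → factor 0.7/0.15 = 4.6667
Dilution factor through tube C = 49.533 × 12.467 × 4.6667 = 2881.7
[tube C] = 2.40 mM / 2881.7 = 0.0008328 mM = 833 nM

833 nM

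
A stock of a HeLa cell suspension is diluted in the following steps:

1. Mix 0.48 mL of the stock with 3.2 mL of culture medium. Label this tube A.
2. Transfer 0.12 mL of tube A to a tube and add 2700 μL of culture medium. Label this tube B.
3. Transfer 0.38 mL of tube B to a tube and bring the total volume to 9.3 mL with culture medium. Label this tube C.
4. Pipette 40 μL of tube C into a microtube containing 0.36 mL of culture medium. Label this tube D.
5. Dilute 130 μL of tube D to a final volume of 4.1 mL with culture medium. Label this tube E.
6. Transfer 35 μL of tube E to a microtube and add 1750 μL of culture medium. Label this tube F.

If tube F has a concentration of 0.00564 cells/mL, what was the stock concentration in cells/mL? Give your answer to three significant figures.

Step 1: 0.48 mL + 3.2 mL = 3.68 mL total → factor 3.68/0.48 = 7.6667
Step 2: 0.12 mL + 2700 μL = 2.82 mL total → factor 2.82/0.12 = 23.5
Step 3: 0.38 mL brought to 9.3 mL → factor 9.3/0.38 = 24.474
Step 4: 40 μL + 0.36 mL = 400 μL total → factor 400/40 = 10
Step 5: 130 μL brought to 4.1 mL → factor 4100/130 = 31.538
Step 6: 35 μL + 1750 μL = 1785 μL total → factor 1785/35 = 51
Overall dilution factor = 7.6667 × 23.5 × 24.474 × 10 × 31.538 × 51 = 7.0923 × 10^7
Stock = 0.00564 cells/mL × 7.0923 × 10^7 = 4.00 × 10^5 cells/mL

4.00 × 10^5 cells/mL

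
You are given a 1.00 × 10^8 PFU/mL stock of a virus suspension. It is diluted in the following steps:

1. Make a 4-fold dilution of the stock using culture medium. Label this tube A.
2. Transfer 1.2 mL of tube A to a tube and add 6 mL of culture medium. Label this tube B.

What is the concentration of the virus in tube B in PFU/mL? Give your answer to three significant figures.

4.17 × 10^6 PFU/mL

Step 1: 4-fold → factor 4
Step 2: 1.2 mL + 6 mL = 7.2 mL total → factor 7.2/1.2 = 6
Overall dilution factor = 4 × 6 = 24
Final = 1.00 × 10^8 PFU/mL / 24 = 4.17 × 10^6 PFU/mL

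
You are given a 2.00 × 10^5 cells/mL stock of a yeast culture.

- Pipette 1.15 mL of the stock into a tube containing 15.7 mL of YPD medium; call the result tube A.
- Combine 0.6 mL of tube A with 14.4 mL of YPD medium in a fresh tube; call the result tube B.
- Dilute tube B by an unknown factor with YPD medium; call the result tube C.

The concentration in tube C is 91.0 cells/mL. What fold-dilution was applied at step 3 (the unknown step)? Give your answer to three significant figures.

Step 1: 1.15 mL + 15.7 mL = 16.85 mL total → factor 16.85/1.15 = 14.652
Step 2: 0.6 mL + 14.4 mL = 15 mL total → factor 15/0.6 = 25
Step 3: unknown factor x
Product of known-step factors = 366.3
Overall factor = 2.00 × 10^5 cells/mL / (91.0 cells/mL) = 2197.8
x = 2197.8 / 366.3 = 6.00

6.00-fold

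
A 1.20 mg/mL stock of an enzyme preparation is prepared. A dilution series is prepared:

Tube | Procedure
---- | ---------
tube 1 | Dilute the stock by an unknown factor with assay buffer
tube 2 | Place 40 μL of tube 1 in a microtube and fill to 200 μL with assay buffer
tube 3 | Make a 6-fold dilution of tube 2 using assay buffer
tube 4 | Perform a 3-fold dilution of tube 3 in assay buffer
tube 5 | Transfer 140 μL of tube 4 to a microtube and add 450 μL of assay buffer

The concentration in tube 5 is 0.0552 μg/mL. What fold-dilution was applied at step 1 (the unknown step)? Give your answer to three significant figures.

Step 1: unknown factor x
Step 2: 40 μL brought to 200 μL → factor 200/40 = 5
Step 3: 6-fold → factor 6
Step 4: 3-fold → factor 3
Step 5: 140 μL + 450 μL = 590 μL total → factor 590/140 = 4.2143
Product of known-step factors = 379.29
Overall factor = 1.20 mg/mL / (0.0552 μg/mL) = 21739
x = 21739 / 379.29 = 57.3

57.3-fold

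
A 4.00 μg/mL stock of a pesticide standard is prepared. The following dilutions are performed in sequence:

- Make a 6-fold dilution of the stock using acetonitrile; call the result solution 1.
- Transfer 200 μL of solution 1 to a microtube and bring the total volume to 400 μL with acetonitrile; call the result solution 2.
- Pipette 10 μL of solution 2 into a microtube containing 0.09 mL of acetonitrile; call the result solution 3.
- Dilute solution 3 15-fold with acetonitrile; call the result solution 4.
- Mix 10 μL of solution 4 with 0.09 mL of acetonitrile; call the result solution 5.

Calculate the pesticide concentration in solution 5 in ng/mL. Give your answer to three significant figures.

Step 1: 6-fold → factor 6
Step 2: 200 μL brought to 400 μL → factor 400/200 = 2
Step 3: 10 μL + 0.09 mL = 100 μL total → factor 100/10 = 10
Step 4: 15-fold → factor 15
Step 5: 10 μL + 0.09 mL = 100 μL total → factor 100/10 = 10
Dilution factor through solution 5 = 6 × 2 × 10 × 15 × 10 = 18000
[solution 5] = 4.00 μg/mL / 18000 = 0.0002222 μg/mL = 0.222 ng/mL

0.222 ng/mL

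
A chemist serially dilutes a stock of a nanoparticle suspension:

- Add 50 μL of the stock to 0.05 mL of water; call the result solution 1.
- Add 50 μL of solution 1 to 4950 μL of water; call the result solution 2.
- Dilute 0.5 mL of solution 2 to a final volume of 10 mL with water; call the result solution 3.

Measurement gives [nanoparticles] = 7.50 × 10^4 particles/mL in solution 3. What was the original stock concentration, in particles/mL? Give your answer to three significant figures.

Step 1: 50 μL + 0.05 mL = 100 μL total → factor 100/50 = 2
Step 2: 50 μL + 4950 μL = 5000 μL total → factor 5000/50 = 100
Step 3: 0.5 mL brought to 10 mL → factor 10/0.5 = 20
Overall dilution factor = 2 × 100 × 20 = 4000
Stock = 7.50 × 10^4 particles/mL × 4000 = 3.00 × 10^8 particles/mL

3.00 × 10^8 particles/mL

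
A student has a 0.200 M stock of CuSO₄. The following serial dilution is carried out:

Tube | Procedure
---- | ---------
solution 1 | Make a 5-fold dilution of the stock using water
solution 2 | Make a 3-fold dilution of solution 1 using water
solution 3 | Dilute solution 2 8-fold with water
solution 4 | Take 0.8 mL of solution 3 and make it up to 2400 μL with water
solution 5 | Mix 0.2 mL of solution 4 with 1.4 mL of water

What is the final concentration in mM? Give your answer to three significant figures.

Step 1: 5-fold → factor 5
Step 2: 3-fold → factor 3
Step 3: 8-fold → factor 8
Step 4: 0.8 mL brought to 2400 μL → factor 2.4/0.8 = 3
Step 5: 0.2 mL + 1.4 mL = 1.6 mL total → factor 1.6/0.2 = 8
Overall dilution factor = 5 × 3 × 8 × 3 × 8 = 2880
Final = 0.200 M / 2880 = 6.944 × 10^-5 M = 0.0694 mM

0.0694 mM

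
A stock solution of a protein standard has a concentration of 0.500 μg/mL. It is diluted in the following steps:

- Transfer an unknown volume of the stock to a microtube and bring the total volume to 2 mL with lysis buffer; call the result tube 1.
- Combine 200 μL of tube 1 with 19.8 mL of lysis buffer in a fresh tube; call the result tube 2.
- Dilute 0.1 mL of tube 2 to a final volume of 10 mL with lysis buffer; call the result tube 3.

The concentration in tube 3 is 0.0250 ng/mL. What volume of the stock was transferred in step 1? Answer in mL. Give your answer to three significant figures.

1.00 mL

Step 1: v brought to 2 mL → factor = 2 mL/v
Step 2: 200 μL + 19.8 mL = 20000 μL total → factor 20000/200 = 100
Step 3: 0.1 mL brought to 10 mL → factor 10/0.1 = 100
Product of known-step factors = 10000
Overall factor = 0.500 μg/mL / (0.0250 ng/mL) = 20000
Step-1 factor = 20000 / 10000 = 2
v = 2 mL / 2 = 1.00 mL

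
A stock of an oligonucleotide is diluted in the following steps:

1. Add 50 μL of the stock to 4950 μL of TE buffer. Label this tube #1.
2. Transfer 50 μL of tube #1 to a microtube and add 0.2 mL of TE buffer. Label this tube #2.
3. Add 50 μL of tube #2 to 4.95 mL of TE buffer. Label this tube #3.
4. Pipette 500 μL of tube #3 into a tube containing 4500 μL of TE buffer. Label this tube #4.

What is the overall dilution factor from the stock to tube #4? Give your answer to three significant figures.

Step 1: 50 μL + 4950 μL = 5000 μL total → factor 5000/50 = 100
Step 2: 50 μL + 0.2 mL = 250 μL total → factor 250/50 = 5
Step 3: 50 μL + 4.95 mL = 5000 μL total → factor 5000/50 = 100
Step 4: 500 μL + 4500 μL = 5000 μL total → factor 5000/500 = 10
Overall dilution factor = 100 × 5 × 100 × 10 = 5 × 10^5

5.00 × 10^5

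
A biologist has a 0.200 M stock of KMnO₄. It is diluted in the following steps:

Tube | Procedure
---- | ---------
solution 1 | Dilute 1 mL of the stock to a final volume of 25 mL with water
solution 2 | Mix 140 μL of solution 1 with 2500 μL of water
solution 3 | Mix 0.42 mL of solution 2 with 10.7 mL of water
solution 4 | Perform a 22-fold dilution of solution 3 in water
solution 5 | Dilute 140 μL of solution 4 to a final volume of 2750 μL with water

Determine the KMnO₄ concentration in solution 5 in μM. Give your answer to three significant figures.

0.0371 μM

Step 1: 1 mL brought to 25 mL → factor 25/1 = 25
Step 2: 140 μL + 2500 μL = 2640 μL total → factor 2640/140 = 18.857
Step 3: 0.42 mL + 10.7 mL = 11.12 mL total → factor 11.12/0.42 = 26.476
Step 4: 22-fold → factor 22
Step 5: 140 μL brought to 2750 μL → factor 2750/140 = 19.643
Overall dilution factor = 25 × 18.857 × 26.476 × 22 × 19.643 = 5.3938 × 10^6
Final = 0.200 M / 5.3938 × 10^6 = 3.708 × 10^-8 M = 0.0371 μM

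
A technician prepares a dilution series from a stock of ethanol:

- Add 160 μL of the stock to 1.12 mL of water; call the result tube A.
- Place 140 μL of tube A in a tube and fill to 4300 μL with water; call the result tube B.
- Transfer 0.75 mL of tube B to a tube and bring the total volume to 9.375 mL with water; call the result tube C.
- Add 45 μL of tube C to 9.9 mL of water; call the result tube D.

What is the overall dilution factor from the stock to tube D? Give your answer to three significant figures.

6.79 × 10^5

Step 1: 160 μL + 1.12 mL = 1280 μL total → factor 1280/160 = 8
Step 2: 140 μL brought to 4300 μL → factor 4300/140 = 30.714
Step 3: 0.75 mL brought to 9.375 mL → factor 9.375/0.75 = 12.5
Step 4: 45 μL + 9.9 mL = 9945 μL total → factor 9945/45 = 221
Overall dilution factor = 8 × 30.714 × 12.5 × 221 = 6.7879 × 10^5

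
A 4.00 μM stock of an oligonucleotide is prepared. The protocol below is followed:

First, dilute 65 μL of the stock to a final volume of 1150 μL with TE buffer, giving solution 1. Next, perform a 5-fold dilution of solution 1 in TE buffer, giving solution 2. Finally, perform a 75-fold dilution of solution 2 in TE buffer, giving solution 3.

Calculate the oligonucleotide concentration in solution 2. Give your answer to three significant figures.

0.0452 μM

Step 1: 65 μL brought to 1150 μL → factor 1150/65 = 17.692
Step 2: 5-fold → factor 5
Dilution factor through solution 2 = 17.692 × 5 = 88.462
[solution 2] = 4.00 μM / 88.462 = 0.0452 μM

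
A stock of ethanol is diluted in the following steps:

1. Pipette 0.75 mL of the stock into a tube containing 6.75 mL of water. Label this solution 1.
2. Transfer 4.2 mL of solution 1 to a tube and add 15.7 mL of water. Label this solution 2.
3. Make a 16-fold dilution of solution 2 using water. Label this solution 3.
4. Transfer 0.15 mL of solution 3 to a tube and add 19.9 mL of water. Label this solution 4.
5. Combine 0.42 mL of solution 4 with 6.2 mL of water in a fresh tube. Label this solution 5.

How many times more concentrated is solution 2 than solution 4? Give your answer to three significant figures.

Step 1: 0.75 mL + 6.75 mL = 7.5 mL total → factor 7.5/0.75 = 10
Step 2: 4.2 mL + 15.7 mL = 19.9 mL total → factor 19.9/4.2 = 4.7381
Step 3: 16-fold → factor 16
Step 4: 0.15 mL + 19.9 mL = 20.05 mL total → factor 20.05/0.15 = 133.67
Dilution factor to solution 2 = 47.381; to solution 4 = 1.0133 × 10^5
[solution 2]/[solution 4] = (factor to solution 4)/(factor to solution 2) = 1.0133 × 10^5/47.381 = 2.14 × 10^3

2.14 × 10^3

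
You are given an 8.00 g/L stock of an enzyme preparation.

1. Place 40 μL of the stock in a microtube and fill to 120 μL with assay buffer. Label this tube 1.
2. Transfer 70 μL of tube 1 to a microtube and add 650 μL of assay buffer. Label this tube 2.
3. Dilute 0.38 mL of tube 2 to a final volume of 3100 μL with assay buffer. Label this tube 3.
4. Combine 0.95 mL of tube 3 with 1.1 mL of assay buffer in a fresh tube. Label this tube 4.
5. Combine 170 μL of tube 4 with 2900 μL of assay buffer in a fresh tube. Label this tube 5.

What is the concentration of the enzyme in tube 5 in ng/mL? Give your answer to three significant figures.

Step 1: 40 μL brought to 120 μL → factor 120/40 = 3
Step 2: 70 μL + 650 μL = 720 μL total → factor 720/70 = 10.286
Step 3: 0.38 mL brought to 3100 μL → factor 3.1/0.38 = 8.1579
Step 4: 0.95 mL + 1.1 mL = 2.05 mL total → factor 2.05/0.95 = 2.1579
Step 5: 170 μL + 2900 μL = 3070 μL total → factor 3070/170 = 18.059
Overall dilution factor = 3 × 10.286 × 8.1579 × 2.1579 × 18.059 = 9809.7
Final = 8.00 g/L / 9809.7 = 0.0008155 g/L = 816 ng/mL

816 ng/mL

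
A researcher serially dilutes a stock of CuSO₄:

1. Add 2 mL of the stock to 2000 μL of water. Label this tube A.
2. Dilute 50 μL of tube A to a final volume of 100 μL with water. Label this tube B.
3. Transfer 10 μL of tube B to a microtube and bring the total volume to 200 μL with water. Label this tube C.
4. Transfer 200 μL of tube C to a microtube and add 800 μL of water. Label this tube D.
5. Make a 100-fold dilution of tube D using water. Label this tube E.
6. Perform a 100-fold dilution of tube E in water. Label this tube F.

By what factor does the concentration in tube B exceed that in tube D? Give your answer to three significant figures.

Step 1: 2 mL + 2000 μL = 4 mL total → factor 4/2 = 2
Step 2: 50 μL brought to 100 μL → factor 100/50 = 2
Step 3: 10 μL brought to 200 μL → factor 200/10 = 20
Step 4: 200 μL + 800 μL = 1000 μL total → factor 1000/200 = 5
Dilution factor to tube B = 4; to tube D = 400
[tube B]/[tube D] = (factor to tube D)/(factor to tube B) = 400/4 = 100

100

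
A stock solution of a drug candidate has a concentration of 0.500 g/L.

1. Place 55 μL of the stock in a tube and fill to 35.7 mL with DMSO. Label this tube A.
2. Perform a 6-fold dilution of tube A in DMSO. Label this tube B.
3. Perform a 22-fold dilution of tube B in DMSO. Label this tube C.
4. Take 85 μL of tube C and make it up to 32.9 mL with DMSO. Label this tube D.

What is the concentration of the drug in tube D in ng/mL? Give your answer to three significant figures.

Step 1: 55 μL brought to 35.7 mL → factor 35700/55 = 649.09
Step 2: 6-fold → factor 6
Step 3: 22-fold → factor 22
Step 4: 85 μL brought to 32.9 mL → factor 32900/85 = 387.06
Overall dilution factor = 649.09 × 6 × 22 × 387.06 = 3.3163 × 10^7
Final = 0.500 g/L / 3.3163 × 10^7 = 1.508 × 10^-8 g/L = 0.0151 ng/mL

0.0151 ng/mL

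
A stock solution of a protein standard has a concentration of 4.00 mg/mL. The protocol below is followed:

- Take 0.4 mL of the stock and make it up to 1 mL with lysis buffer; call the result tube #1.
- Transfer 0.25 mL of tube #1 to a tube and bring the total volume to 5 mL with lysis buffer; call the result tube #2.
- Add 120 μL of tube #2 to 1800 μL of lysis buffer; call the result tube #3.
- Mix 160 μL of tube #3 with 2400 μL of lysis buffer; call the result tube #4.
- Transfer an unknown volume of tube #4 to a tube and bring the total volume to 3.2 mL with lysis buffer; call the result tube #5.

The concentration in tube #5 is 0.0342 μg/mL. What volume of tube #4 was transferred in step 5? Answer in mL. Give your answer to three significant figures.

0.350 mL

Step 1: 0.4 mL brought to 1 mL → factor 1/0.4 = 2.5
Step 2: 0.25 mL brought to 5 mL → factor 5/0.25 = 20
Step 3: 120 μL + 1800 μL = 1920 μL total → factor 1920/120 = 16
Step 4: 160 μL + 2400 μL = 2560 μL total → factor 2560/160 = 16
Step 5: v brought to 3.2 mL → factor = 3.2 mL/v
Product of known-step factors = 12800
Overall factor = 4.00 mg/mL / (0.0342 μg/mL) = 1.1696 × 10^5
Step-5 factor = 1.1696 × 10^5 / 12800 = 9.1374
v = 3.2 mL / 9.1374 = 0.350 mL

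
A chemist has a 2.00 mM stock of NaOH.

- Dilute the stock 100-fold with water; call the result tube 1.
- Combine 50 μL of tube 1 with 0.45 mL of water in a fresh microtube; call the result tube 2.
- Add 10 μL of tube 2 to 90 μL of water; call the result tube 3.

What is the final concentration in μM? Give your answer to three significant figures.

0.200 μM

Step 1: 100-fold → factor 100
Step 2: 50 μL + 0.45 mL = 500 μL total → factor 500/50 = 10
Step 3: 10 μL + 90 μL = 100 μL total → factor 100/10 = 10
Overall dilution factor = 100 × 10 × 10 = 10000
Final = 2.00 mM / 10000 = 0.0002000 mM = 0.200 μM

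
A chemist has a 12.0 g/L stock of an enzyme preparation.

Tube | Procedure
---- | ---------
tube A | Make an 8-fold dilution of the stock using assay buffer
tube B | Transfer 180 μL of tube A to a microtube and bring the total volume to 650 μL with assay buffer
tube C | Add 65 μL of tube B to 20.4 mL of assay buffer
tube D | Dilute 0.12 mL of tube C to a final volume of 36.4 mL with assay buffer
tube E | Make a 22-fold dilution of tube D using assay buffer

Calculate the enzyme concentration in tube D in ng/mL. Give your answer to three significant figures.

Step 1: 8-fold → factor 8
Step 2: 180 μL brought to 650 μL → factor 650/180 = 3.6111
Step 3: 65 μL + 20.4 mL = 20465 μL total → factor 20465/65 = 314.85
Step 4: 0.12 mL brought to 36.4 mL → factor 36.4/0.12 = 303.33
Dilution factor through tube D = 8 × 3.6111 × 314.85 × 303.33 = 2.759 × 10^6
[tube D] = 12.0 g/L / 2.759 × 10^6 = 4.349 × 10^-6 g/L = 4.35 ng/mL

4.35 ng/mL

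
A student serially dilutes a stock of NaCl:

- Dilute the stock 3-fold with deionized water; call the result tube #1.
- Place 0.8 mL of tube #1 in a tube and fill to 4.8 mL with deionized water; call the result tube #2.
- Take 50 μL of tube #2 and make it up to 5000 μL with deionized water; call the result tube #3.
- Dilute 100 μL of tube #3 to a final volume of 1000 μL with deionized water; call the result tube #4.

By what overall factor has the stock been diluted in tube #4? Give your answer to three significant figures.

1.80 × 10^4

Step 1: 3-fold → factor 3
Step 2: 0.8 mL brought to 4.8 mL → factor 4.8/0.8 = 6
Step 3: 50 μL brought to 5000 μL → factor 5000/50 = 100
Step 4: 100 μL brought to 1000 μL → factor 1000/100 = 10
Overall dilution factor = 3 × 6 × 100 × 10 = 18000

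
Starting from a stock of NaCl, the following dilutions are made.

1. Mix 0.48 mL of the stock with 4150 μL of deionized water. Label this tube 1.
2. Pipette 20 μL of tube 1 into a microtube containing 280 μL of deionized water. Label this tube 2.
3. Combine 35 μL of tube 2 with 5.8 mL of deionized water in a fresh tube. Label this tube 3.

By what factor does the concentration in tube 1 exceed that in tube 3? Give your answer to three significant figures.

2.50 × 10^3

Step 1: 0.48 mL + 4150 μL = 4.63 mL total → factor 4.63/0.48 = 9.6458
Step 2: 20 μL + 280 μL = 300 μL total → factor 300/20 = 15
Step 3: 35 μL + 5.8 mL = 5835 μL total → factor 5835/35 = 166.71
Dilution factor to tube 1 = 9.6458; to tube 3 = 24121
[tube 1]/[tube 3] = (factor to tube 3)/(factor to tube 1) = 24121/9.6458 = 2.50 × 10^3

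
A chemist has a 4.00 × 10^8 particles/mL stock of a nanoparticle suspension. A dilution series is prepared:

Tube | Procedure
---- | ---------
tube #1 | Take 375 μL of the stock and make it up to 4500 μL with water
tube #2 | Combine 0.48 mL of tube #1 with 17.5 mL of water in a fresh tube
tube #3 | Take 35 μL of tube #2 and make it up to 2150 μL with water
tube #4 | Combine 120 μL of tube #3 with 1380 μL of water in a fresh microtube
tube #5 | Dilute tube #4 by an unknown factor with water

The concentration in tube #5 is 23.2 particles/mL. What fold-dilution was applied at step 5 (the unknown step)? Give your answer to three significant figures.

50.0-fold

Step 1: 375 μL brought to 4500 μL → factor 4500/375 = 12
Step 2: 0.48 mL + 17.5 mL = 17.98 mL total → factor 17.98/0.48 = 37.458
Step 3: 35 μL brought to 2150 μL → factor 2150/35 = 61.429
Step 4: 120 μL + 1380 μL = 1500 μL total → factor 1500/120 = 12.5
Step 5: unknown factor x
Product of known-step factors = 3.4515 × 10^5
Overall factor = 4.00 × 10^8 particles/mL / (23.2 particles/mL) = 1.7241 × 10^7
x = 1.7241 × 10^7 / 3.4515 × 10^5 = 50.0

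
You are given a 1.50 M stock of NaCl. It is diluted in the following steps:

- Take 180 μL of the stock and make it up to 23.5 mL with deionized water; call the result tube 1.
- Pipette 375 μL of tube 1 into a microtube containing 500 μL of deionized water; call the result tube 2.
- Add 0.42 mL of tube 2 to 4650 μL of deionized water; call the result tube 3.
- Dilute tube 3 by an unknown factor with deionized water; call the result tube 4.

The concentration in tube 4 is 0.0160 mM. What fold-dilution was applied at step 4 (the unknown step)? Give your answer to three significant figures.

25.5-fold

Step 1: 180 μL brought to 23.5 mL → factor 23500/180 = 130.56
Step 2: 375 μL + 500 μL = 875 μL total → factor 875/375 = 2.3333
Step 3: 0.42 mL + 4650 μL = 5.07 mL total → factor 5.07/0.42 = 12.071
Step 4: unknown factor x
Product of known-step factors = 3677.3
Overall factor = 1.50 M / (0.0160 mM) = 93750
x = 93750 / 3677.3 = 25.5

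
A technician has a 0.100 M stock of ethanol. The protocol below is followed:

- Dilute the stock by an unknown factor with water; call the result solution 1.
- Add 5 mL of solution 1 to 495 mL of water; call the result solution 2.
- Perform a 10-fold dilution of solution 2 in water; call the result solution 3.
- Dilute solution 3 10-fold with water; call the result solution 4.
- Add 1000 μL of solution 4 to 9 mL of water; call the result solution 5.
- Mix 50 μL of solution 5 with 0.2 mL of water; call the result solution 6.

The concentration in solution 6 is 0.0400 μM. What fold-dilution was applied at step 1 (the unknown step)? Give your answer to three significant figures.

5.00-fold

Step 1: unknown factor x
Step 2: 5 mL + 495 mL = 500 mL total → factor 500/5 = 100
Step 3: 10-fold → factor 10
Step 4: 10-fold → factor 10
Step 5: 1000 μL + 9 mL = 10000 μL total → factor 10000/1000 = 10
Step 6: 50 μL + 0.2 mL = 250 μL total → factor 250/50 = 5
Product of known-step factors = 5 × 10^5
Overall factor = 0.100 M / (0.0400 μM) = 2.5 × 10^6
x = 2.5 × 10^6 / 5 × 10^5 = 5.00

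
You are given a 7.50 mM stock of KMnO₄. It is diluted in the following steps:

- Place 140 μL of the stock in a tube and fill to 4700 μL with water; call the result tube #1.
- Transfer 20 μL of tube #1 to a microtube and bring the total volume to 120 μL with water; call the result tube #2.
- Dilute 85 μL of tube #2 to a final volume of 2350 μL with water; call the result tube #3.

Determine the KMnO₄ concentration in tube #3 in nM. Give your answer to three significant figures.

Step 1: 140 μL brought to 4700 μL → factor 4700/140 = 33.571
Step 2: 20 μL brought to 120 μL → factor 120/20 = 6
Step 3: 85 μL brought to 2350 μL → factor 2350/85 = 27.647
Overall dilution factor = 33.571 × 6 × 27.647 = 5568.9
Final = 7.50 mM / 5568.9 = 0.001347 mM = 1.35 × 10^3 nM

1.35 × 10^3 nM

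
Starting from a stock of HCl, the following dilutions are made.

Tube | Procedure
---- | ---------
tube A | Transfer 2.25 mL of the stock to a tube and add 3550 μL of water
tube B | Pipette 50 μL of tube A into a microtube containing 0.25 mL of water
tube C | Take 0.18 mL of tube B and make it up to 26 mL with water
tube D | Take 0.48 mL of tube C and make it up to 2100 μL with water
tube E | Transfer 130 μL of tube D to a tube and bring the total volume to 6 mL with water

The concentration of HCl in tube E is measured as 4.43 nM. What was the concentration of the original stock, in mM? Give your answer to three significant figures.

Step 1: 2.25 mL + 3550 μL = 5.8 mL total → factor 5.8/2.25 = 2.5778
Step 2: 50 μL + 0.25 mL = 300 μL total → factor 300/50 = 6
Step 3: 0.18 mL brought to 26 mL → factor 26/0.18 = 144.44
Step 4: 0.48 mL brought to 2100 μL → factor 2.1/0.48 = 4.375
Step 5: 130 μL brought to 6 mL → factor 6000/130 = 46.154
Overall dilution factor = 2.5778 × 6 × 144.44 × 4.375 × 46.154 = 4.5111 × 10^5
Stock = 4.43 nM × 4.5111 × 10^5 = 1.998 × 10^6 nM = 2.00 mM

2.00 mM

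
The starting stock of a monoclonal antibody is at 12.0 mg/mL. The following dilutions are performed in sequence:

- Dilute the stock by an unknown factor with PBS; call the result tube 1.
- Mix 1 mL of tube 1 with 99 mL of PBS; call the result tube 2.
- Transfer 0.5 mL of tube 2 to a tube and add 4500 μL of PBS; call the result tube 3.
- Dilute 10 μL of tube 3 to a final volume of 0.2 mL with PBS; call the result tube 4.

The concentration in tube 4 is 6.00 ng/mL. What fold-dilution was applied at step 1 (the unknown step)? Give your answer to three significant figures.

Step 1: unknown factor x
Step 2: 1 mL + 99 mL = 100 mL total → factor 100/1 = 100
Step 3: 0.5 mL + 4500 μL = 5 mL total → factor 5/0.5 = 10
Step 4: 10 μL brought to 0.2 mL → factor 200/10 = 20
Product of known-step factors = 20000
Overall factor = 12.0 mg/mL / (6.00 ng/mL) = 2 × 10^6
x = 2 × 10^6 / 20000 = 100

100-fold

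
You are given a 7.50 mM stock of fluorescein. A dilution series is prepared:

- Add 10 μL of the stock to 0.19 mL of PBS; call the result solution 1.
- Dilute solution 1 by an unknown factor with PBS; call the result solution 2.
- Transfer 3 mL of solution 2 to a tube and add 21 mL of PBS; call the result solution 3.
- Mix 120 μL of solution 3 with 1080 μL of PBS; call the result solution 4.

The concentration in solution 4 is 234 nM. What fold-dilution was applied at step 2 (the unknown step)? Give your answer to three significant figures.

Step 1: 10 μL + 0.19 mL = 200 μL total → factor 200/10 = 20
Step 2: unknown factor x
Step 3: 3 mL + 21 mL = 24 mL total → factor 24/3 = 8
Step 4: 120 μL + 1080 μL = 1200 μL total → factor 1200/120 = 10
Product of known-step factors = 1600
Overall factor = 7.50 mM / (234 nM) = 32051
x = 32051 / 1600 = 20.0

20.0-fold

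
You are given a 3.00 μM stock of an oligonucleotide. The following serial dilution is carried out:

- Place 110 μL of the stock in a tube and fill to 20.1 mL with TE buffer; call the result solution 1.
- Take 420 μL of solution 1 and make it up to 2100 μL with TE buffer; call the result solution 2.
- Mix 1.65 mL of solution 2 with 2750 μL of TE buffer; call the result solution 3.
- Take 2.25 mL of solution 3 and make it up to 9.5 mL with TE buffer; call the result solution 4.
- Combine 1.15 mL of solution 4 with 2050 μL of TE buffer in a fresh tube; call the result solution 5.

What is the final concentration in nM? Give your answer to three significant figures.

Step 1: 110 μL brought to 20.1 mL → factor 20100/110 = 182.73
Step 2: 420 μL brought to 2100 μL → factor 2100/420 = 5
Step 3: 1.65 mL + 2750 μL = 4.4 mL total → factor 4.4/1.65 = 2.6667
Step 4: 2.25 mL brought to 9.5 mL → factor 9.5/2.25 = 4.2222
Step 5: 1.15 mL + 2050 μL = 3.2 mL total → factor 3.2/1.15 = 2.7826
Overall dilution factor = 182.73 × 5 × 2.6667 × 4.2222 × 2.7826 = 28624
Final = 3.00 μM / 28624 = 0.0001048 μM = 0.105 nM

0.105 nM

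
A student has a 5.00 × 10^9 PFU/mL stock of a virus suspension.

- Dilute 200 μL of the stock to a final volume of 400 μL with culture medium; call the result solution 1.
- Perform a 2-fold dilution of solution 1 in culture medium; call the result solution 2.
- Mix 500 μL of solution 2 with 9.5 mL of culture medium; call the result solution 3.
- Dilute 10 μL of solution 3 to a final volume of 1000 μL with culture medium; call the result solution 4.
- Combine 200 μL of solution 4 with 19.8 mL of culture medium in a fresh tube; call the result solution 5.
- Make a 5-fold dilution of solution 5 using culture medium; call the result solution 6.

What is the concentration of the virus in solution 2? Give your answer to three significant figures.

1.25 × 10^9 PFU/mL

Step 1: 200 μL brought to 400 μL → factor 400/200 = 2
Step 2: 2-fold → factor 2
Dilution factor through solution 2 = 2 × 2 = 4
[solution 2] = 5.00 × 10^9 PFU/mL / 4 = 1.25 × 10^9 PFU/mL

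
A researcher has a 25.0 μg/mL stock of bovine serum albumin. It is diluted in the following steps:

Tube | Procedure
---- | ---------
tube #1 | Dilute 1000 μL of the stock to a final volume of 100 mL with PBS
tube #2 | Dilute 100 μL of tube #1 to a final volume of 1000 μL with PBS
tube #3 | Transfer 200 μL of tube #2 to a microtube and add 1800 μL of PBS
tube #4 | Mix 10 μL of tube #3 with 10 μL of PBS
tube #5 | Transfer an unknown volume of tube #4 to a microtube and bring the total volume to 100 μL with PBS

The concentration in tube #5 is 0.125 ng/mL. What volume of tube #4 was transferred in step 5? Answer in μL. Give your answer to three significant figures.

10.0 μL

Step 1: 1000 μL brought to 100 mL → factor 1 × 10^5/1000 = 100
Step 2: 100 μL brought to 1000 μL → factor 1000/100 = 10
Step 3: 200 μL + 1800 μL = 2000 μL total → factor 2000/200 = 10
Step 4: 10 μL + 10 μL = 20 μL total → factor 20/10 = 2
Step 5: v brought to 100 μL → factor = 100 μL/v
Product of known-step factors = 20000
Overall factor = 25.0 μg/mL / (0.125 ng/mL) = 2 × 10^5
Step-5 factor = 2 × 10^5 / 20000 = 10
v = 100 μL / 10 = 10.0 μL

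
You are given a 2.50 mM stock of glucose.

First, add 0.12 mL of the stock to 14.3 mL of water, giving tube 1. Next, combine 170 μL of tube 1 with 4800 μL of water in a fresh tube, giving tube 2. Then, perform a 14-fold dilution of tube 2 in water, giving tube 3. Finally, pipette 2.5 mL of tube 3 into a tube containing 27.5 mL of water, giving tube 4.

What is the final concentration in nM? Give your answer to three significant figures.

4.24 nM

Step 1: 0.12 mL + 14.3 mL = 14.42 mL total → factor 14.42/0.12 = 120.17
Step 2: 170 μL + 4800 μL = 4970 μL total → factor 4970/170 = 29.235
Step 3: 14-fold → factor 14
Step 4: 2.5 mL + 27.5 mL = 30 mL total → factor 30/2.5 = 12
Overall dilution factor = 120.17 × 29.235 × 14 × 12 = 5.902 × 10^5
Final = 2.50 mM / 5.902 × 10^5 = 4.236 × 10^-6 mM = 4.24 nM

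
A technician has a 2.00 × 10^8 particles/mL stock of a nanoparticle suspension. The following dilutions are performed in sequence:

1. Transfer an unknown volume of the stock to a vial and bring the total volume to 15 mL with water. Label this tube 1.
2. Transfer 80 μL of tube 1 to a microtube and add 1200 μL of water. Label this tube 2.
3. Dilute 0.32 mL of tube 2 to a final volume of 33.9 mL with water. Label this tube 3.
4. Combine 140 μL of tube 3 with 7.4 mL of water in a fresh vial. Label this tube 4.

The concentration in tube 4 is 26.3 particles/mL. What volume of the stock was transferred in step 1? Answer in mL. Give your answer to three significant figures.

Step 1: v brought to 15 mL → factor = 15 mL/v
Step 2: 80 μL + 1200 μL = 1280 μL total → factor 1280/80 = 16
Step 3: 0.32 mL brought to 33.9 mL → factor 33.9/0.32 = 105.94
Step 4: 140 μL + 7.4 mL = 7540 μL total → factor 7540/140 = 53.857
Product of known-step factors = 91288
Overall factor = 2.00 × 10^8 particles/mL / (26.3 particles/mL) = 7.6046 × 10^6
Step-1 factor = 7.6046 × 10^6 / 91288 = 83.303
v = 15 mL / 83.303 = 0.180 mL

0.180 mL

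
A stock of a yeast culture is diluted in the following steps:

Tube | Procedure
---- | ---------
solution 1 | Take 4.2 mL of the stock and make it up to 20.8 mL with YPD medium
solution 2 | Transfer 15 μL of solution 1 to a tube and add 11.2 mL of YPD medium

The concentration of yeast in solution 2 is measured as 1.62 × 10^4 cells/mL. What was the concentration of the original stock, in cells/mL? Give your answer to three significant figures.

Step 1: 4.2 mL brought to 20.8 mL → factor 20.8/4.2 = 4.9524
Step 2: 15 μL + 11.2 mL = 11215 μL total → factor 11215/15 = 747.67
Overall dilution factor = 4.9524 × 747.67 = 3702.7
Stock = 1.62 × 10^4 cells/mL × 3702.7 = 6.00 × 10^7 cells/mL

6.00 × 10^7 cells/mL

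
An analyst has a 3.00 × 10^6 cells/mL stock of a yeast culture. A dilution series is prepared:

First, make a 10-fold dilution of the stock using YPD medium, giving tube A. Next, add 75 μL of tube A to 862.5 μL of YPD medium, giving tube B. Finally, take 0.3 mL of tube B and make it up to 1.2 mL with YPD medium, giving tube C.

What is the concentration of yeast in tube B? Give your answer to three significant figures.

Step 1: 10-fold → factor 10
Step 2: 75 μL + 862.5 μL = 937.5 μL total → factor 937.5/75 = 12.5
Dilution factor through tube B = 10 × 12.5 = 125
[tube B] = 3.00 × 10^6 cells/mL / 125 = 2.40 × 10^4 cells/mL

2.40 × 10^4 cells/mL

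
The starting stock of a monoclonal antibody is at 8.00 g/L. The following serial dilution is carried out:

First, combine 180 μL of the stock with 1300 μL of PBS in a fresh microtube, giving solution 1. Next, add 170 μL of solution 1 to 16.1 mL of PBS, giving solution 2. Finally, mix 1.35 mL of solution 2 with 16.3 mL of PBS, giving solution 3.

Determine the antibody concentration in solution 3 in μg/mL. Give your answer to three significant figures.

Step 1: 180 μL + 1300 μL = 1480 μL total → factor 1480/180 = 8.2222
Step 2: 170 μL + 16.1 mL = 16270 μL total → factor 16270/170 = 95.706
Step 3: 1.35 mL + 16.3 mL = 17.65 mL total → factor 17.65/1.35 = 13.074
Overall dilution factor = 8.2222 × 95.706 × 13.074 = 10288
Final = 8.00 g/L / 10288 = 0.0007776 g/L = 0.778 μg/mL

0.778 μg/mL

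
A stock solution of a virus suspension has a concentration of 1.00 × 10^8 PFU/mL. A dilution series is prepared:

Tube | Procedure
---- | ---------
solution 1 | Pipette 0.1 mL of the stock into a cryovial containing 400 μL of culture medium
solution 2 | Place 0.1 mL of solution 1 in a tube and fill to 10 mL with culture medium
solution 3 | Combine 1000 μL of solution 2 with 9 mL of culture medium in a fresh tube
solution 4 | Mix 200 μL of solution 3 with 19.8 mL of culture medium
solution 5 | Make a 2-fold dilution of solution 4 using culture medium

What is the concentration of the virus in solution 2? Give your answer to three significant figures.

2.00 × 10^5 PFU/mL

Step 1: 0.1 mL + 400 μL = 0.5 mL total → factor 0.5/0.1 = 5
Step 2: 0.1 mL brought to 10 mL → factor 10/0.1 = 100
Dilution factor through solution 2 = 5 × 100 = 500
[solution 2] = 1.00 × 10^8 PFU/mL / 500 = 2.00 × 10^5 PFU/mL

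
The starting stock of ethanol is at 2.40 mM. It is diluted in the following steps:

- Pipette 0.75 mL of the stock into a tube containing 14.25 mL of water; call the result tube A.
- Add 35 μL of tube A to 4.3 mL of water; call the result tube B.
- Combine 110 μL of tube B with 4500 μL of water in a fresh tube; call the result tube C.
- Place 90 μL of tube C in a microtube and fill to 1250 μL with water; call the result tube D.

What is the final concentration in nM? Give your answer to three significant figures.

1.66 nM

Step 1: 0.75 mL + 14.25 mL = 15 mL total → factor 15/0.75 = 20
Step 2: 35 μL + 4.3 mL = 4335 μL total → factor 4335/35 = 123.86
Step 3: 110 μL + 4500 μL = 4610 μL total → factor 4610/110 = 41.909
Step 4: 90 μL brought to 1250 μL → factor 1250/90 = 13.889
Overall dilution factor = 20 × 123.86 × 41.909 × 13.889 = 1.4419 × 10^6
Final = 2.40 mM / 1.4419 × 10^6 = 1.665 × 10^-6 mM = 1.66 nM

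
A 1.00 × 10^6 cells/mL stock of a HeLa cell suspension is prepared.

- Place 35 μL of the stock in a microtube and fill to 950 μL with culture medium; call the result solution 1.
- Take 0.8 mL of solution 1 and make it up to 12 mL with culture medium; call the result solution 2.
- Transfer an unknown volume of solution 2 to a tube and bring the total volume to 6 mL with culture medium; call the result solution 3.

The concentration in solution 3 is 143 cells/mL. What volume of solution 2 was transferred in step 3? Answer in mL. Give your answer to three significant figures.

Step 1: 35 μL brought to 950 μL → factor 950/35 = 27.143
Step 2: 0.8 mL brought to 12 mL → factor 12/0.8 = 15
Step 3: v brought to 6 mL → factor = 6 mL/v
Product of known-step factors = 407.14
Overall factor = 1.00 × 10^6 cells/mL / (143 cells/mL) = 6993
Step-3 factor = 6993 / 407.14 = 17.176
v = 6 mL / 17.176 = 0.349 mL

0.349 mL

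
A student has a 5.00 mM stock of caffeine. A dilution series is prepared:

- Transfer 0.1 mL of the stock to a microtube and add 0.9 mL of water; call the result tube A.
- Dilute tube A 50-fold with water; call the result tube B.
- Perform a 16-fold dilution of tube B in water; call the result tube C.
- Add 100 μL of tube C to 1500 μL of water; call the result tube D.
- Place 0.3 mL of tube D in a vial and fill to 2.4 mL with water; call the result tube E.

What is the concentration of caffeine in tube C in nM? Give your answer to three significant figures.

Step 1: 0.1 mL + 0.9 mL = 1 mL total → factor 1/0.1 = 10
Step 2: 50-fold → factor 50
Step 3: 16-fold → factor 16
Dilution factor through tube C = 10 × 50 × 16 = 8000
[tube C] = 5.00 mM / 8000 = 0.0006250 mM = 625 nM

625 nM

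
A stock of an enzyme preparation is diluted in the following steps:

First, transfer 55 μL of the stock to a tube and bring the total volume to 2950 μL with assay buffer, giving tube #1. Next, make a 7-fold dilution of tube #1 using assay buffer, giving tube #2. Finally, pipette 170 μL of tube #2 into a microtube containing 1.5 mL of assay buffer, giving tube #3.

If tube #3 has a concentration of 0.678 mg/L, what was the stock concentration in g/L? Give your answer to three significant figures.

2.50 g/L

Step 1: 55 μL brought to 2950 μL → factor 2950/55 = 53.636
Step 2: 7-fold → factor 7
Step 3: 170 μL + 1.5 mL = 1670 μL total → factor 1670/170 = 9.8235
Overall dilution factor = 53.636 × 7 × 9.8235 = 3688.3
Stock = 0.678 mg/L × 3688.3 = 2501 mg/L = 2.50 g/L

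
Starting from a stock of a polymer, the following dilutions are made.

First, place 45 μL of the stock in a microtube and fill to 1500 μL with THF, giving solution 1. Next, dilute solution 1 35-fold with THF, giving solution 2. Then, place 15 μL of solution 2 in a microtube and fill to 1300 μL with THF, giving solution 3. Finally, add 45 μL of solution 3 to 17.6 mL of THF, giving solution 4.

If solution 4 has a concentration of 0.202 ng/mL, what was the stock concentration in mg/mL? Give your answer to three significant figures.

Step 1: 45 μL brought to 1500 μL → factor 1500/45 = 33.333
Step 2: 35-fold → factor 35
Step 3: 15 μL brought to 1300 μL → factor 1300/15 = 86.667
Step 4: 45 μL + 17.6 mL = 17645 μL total → factor 17645/45 = 392.11
Overall dilution factor = 33.333 × 35 × 86.667 × 392.11 = 3.9647 × 10^7
Stock = 0.202 ng/mL × 3.9647 × 10^7 = 8.009 × 10^6 ng/mL = 8.01 mg/mL

8.01 mg/mL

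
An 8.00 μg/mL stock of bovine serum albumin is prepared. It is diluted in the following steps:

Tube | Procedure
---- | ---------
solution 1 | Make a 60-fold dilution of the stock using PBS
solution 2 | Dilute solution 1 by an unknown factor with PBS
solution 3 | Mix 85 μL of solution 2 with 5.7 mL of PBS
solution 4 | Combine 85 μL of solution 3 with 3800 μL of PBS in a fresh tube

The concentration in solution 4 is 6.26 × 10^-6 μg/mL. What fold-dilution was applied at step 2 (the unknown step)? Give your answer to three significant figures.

6.85-fold

Step 1: 60-fold → factor 60
Step 2: unknown factor x
Step 3: 85 μL + 5.7 mL = 5785 μL total → factor 5785/85 = 68.059
Step 4: 85 μL + 3800 μL = 3885 μL total → factor 3885/85 = 45.706
Product of known-step factors = 1.8664 × 10^5
Overall factor = 8.00 μg/mL / (6.26 × 10^-6 μg/mL) = 1.278 × 10^6
x = 1.278 × 10^6 / 1.8664 × 10^5 = 6.85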